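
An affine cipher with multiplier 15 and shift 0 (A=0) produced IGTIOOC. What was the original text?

The inverse of 15 mod 26 is 7, since 15·7=105≡1. Apply D(y)=7·(y−0) mod 26:
I(8): 7·(8−0)=56≡4 → E
G(6): 7·(6−0)=42≡16 → Q
T(19): 7·(19−0)=133≡3 → D
I(8): 7·(8−0)=56≡4 → E
O(14): 7·(14−0)=98≡20 → U
O(14): 7·(14−0)=98≡20 → U
C(2): 7·(2−0)=14 → O

EQDEUUO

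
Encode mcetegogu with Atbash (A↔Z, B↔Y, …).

nxvgvtltf

m(12) → n(13)
c(2) → x(23)
e(4) → v(21)
t(19) → g(6)
e(4) → v(21)
g(6) → t(19)
o(14) → l(11)
g(6) → t(19)
u(20) → f(5)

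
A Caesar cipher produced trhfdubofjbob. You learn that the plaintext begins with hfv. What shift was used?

12

From the crib: t(19)−h(7)=12, so the shift is 12.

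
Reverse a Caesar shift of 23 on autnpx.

a(0): 0−23=-23≡3 → d
u(20): 20−23=-3≡23 → x
t(19): 19−23=-4≡22 → w
n(13): 13−23=-10≡16 → q
p(15): 15−23=-8≡18 → s
x(23): 23−23=0 → a

dxwqsa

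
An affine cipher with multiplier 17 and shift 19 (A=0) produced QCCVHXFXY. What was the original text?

JZZUKOQOL

The inverse of 17 mod 26 is 23, since 17·23=391≡1. Apply D(y)=23·(y−19) mod 26:
Q(16): 23·(16−19)=-69≡9 → J
C(2): 23·(2−19)=-391≡25 → Z
C(2): 23·(2−19)=-391≡25 → Z
V(21): 23·(21−19)=46≡20 → U
H(7): 23·(7−19)=-276≡10 → K
X(23): 23·(23−19)=92≡14 → O
F(5): 23·(5−19)=-322≡16 → Q
X(23): 23·(23−19)=92≡14 → O
Y(24): 23·(24−19)=115≡11 → L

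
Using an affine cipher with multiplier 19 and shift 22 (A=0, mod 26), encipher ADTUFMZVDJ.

A(0): 19·0+22=22 → W
D(3): 19·3+22=79≡1 → B
T(19): 19·19+22=383≡19 → T
U(20): 19·20+22=402≡12 → M
F(5): 19·5+22=117≡13 → N
M(12): 19·12+22=250≡16 → Q
Z(25): 19·25+22=497≡3 → D
V(21): 19·21+22=421≡5 → F
D(3): 19·3+22=79≡1 → B
J(9): 19·9+22=193≡11 → L

WBTMNQDFBL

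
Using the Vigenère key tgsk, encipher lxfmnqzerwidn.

edxwgwrokcang

Repeat the key across the message: tgsktgsktgskt
l(11)+t(19): 30≡4 → e
x(23)+g(6): 29≡3 → d
f(5)+s(18): 23 → x
m(12)+k(10): 22 → w
n(13)+t(19): 32≡6 → g
q(16)+g(6): 22 → w
z(25)+s(18): 43≡17 → r
e(4)+k(10): 14 → o
r(17)+t(19): 36≡10 → k
w(22)+g(6): 28≡2 → c
i(8)+s(18): 26≡0 → a
d(3)+k(10): 13 → n
n(13)+t(19): 32≡6 → g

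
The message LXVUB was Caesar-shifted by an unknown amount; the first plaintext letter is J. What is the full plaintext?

JVTSZ

From the crib: L(11)−J(9)=2, so the shift is 2.
Subtract 2 from each ciphertext letter:
L(11): 11−2=9 → J
X(23): 23−2=21 → V
V(21): 21−2=19 → T
U(20): 20−2=18 → S
B(1): 1−2=-1≡25 → Z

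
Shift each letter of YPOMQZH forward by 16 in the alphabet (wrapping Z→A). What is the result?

Y(24): 24+16=40≡14 → O
P(15): 15+16=31≡5 → F
O(14): 14+16=30≡4 → E
M(12): 12+16=28≡2 → C
Q(16): 16+16=32≡6 → G
Z(25): 25+16=41≡15 → P
H(7): 7+16=23 → X

OFECGPX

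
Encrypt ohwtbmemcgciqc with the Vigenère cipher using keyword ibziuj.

Repeat the key across the message: ibziujibziujib
o(14)+i(8): 22 → w
h(7)+b(1): 8 → i
w(22)+z(25): 47≡21 → v
t(19)+i(8): 27≡1 → b
b(1)+u(20): 21 → v
m(12)+j(9): 21 → v
e(4)+i(8): 12 → m
m(12)+b(1): 13 → n
c(2)+z(25): 27≡1 → b
g(6)+i(8): 14 → o
c(2)+u(20): 22 → w
i(8)+j(9): 17 → r
q(16)+i(8): 24 → y
c(2)+b(1): 3 → d

wivbvvmnbowryd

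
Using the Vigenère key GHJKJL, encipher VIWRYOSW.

Repeat the key across the message: GHJKJLGH
V(21)+G(6): 27≡1 → B
I(8)+H(7): 15 → P
W(22)+J(9): 31≡5 → F
R(17)+K(10): 27≡1 → B
Y(24)+J(9): 33≡7 → H
O(14)+L(11): 25 → Z
S(18)+G(6): 24 → Y
W(22)+H(7): 29≡3 → D

BPFBHZYD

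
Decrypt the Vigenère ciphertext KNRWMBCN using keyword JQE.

BXNNWXTX

Repeat the key across the ciphertext: JQEJQEJQ
K(10)−J(9): 1 → B
N(13)−Q(16): -3≡23 → X
R(17)−E(4): 13 → N
W(22)−J(9): 13 → N
M(12)−Q(16): -4≡22 → W
B(1)−E(4): -3≡23 → X
C(2)−J(9): -7≡19 → T
N(13)−Q(16): -3≡23 → X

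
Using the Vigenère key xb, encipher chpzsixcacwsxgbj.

zimapjudxdttuhyk

Repeat the key across the message: xbxbxbxbxbxbxbxb
c(2)+x(23): 25 → z
h(7)+b(1): 8 → i
p(15)+x(23): 38≡12 → m
z(25)+b(1): 26≡0 → a
s(18)+x(23): 41≡15 → p
i(8)+b(1): 9 → j
x(23)+x(23): 46≡20 → u
c(2)+b(1): 3 → d
a(0)+x(23): 23 → x
c(2)+b(1): 3 → d
w(22)+x(23): 45≡19 → t
s(18)+b(1): 19 → t
x(23)+x(23): 46≡20 → u
g(6)+b(1): 7 → h
b(1)+x(23): 24 → y
j(9)+b(1): 10 → k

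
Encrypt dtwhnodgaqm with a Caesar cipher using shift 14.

rhkvbcruoea

d(3): 3+14=17 → r
t(19): 19+14=33≡7 → h
w(22): 22+14=36≡10 → k
h(7): 7+14=21 → v
n(13): 13+14=27≡1 → b
o(14): 14+14=28≡2 → c
d(3): 3+14=17 → r
g(6): 6+14=20 → u
a(0): 0+14=14 → o
q(16): 16+14=30≡4 → e
m(12): 12+14=26≡0 → a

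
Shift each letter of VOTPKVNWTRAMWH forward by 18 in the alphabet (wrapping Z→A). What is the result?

V(21): 21+18=39≡13 → N
O(14): 14+18=32≡6 → G
T(19): 19+18=37≡11 → L
P(15): 15+18=33≡7 → H
K(10): 10+18=28≡2 → C
V(21): 21+18=39≡13 → N
N(13): 13+18=31≡5 → F
W(22): 22+18=40≡14 → O
T(19): 19+18=37≡11 → L
R(17): 17+18=35≡9 → J
A(0): 0+18=18 → S
M(12): 12+18=30≡4 → E
W(22): 22+18=40≡14 → O
H(7): 7+18=25 → Z

NGLHCNFOLJSEOZ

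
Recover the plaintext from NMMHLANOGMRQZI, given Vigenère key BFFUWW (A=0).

MHHNPEMJBSVUYD

Repeat the key across the ciphertext: BFFUWWBFFUWWBF
N(13)−B(1): 12 → M
M(12)−F(5): 7 → H
M(12)−F(5): 7 → H
H(7)−U(20): -13≡13 → N
L(11)−W(22): -11≡15 → P
A(0)−W(22): -22≡4 → E
N(13)−B(1): 12 → M
O(14)−F(5): 9 → J
G(6)−F(5): 1 → B
M(12)−U(20): -8≡18 → S
R(17)−W(22): -5≡21 → V
Q(16)−W(22): -6≡20 → U
Z(25)−B(1): 24 → Y
I(8)−F(5): 3 → D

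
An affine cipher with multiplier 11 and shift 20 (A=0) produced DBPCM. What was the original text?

PDJWE

The inverse of 11 mod 26 is 19, since 11·19=209≡1. Apply D(y)=19·(y−20) mod 26:
D(3): 19·(3−20)=-323≡15 → P
B(1): 19·(1−20)=-361≡3 → D
P(15): 19·(15−20)=-95≡9 → J
C(2): 19·(2−20)=-342≡22 → W
M(12): 19·(12−20)=-152≡4 → E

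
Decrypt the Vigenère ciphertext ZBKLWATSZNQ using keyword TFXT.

GWNSDVWZGIT

Repeat the key across the ciphertext: TFXTTFXTTFX
Z(25)−T(19): 6 → G
B(1)−F(5): -4≡22 → W
K(10)−X(23): -13≡13 → N
L(11)−T(19): -8≡18 → S
W(22)−T(19): 3 → D
A(0)−F(5): -5≡21 → V
T(19)−X(23): -4≡22 → W
S(18)−T(19): -1≡25 → Z
Z(25)−T(19): 6 → G
N(13)−F(5): 8 → I
Q(16)−X(23): -7≡19 → T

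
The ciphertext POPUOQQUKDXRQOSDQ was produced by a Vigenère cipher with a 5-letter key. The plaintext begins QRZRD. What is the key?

Subtract each crib letter from the matching ciphertext letter (mod 26):
P(15)−Q(16)=-1≡25 → Z
O(14)−R(17)=-3≡23 → X
P(15)−Z(25)=-10≡16 → Q
U(20)−R(17)=3 → D
O(14)−D(3)=11 → L

ZXQDL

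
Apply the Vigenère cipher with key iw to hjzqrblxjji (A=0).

Repeat the key across the message: iwiwiwiwiwi
h(7)+i(8): 15 → p
j(9)+w(22): 31≡5 → f
z(25)+i(8): 33≡7 → h
q(16)+w(22): 38≡12 → m
r(17)+i(8): 25 → z
b(1)+w(22): 23 → x
l(11)+i(8): 19 → t
x(23)+w(22): 45≡19 → t
j(9)+i(8): 17 → r
j(9)+w(22): 31≡5 → f
i(8)+i(8): 16 → q

pfhmzxttrfq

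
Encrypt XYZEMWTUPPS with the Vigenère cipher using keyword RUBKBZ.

OSAONVKOQZT

Repeat the key across the message: RUBKBZRUBKB
X(23)+R(17): 40≡14 → O
Y(24)+U(20): 44≡18 → S
Z(25)+B(1): 26≡0 → A
E(4)+K(10): 14 → O
M(12)+B(1): 13 → N
W(22)+Z(25): 47≡21 → V
T(19)+R(17): 36≡10 → K
U(20)+U(20): 40≡14 → O
P(15)+B(1): 16 → Q
P(15)+K(10): 25 → Z
S(18)+B(1): 19 → T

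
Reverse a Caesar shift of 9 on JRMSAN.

AIDJRE

J(9): 9−9=0 → A
R(17): 17−9=8 → I
M(12): 12−9=3 → D
S(18): 18−9=9 → J
A(0): 0−9=-9≡17 → R
N(13): 13−9=4 → E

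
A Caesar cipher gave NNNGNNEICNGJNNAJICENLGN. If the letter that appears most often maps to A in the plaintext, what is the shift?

13

The most frequent ciphertext letter is N (appears 10 times).
N is position 13; A is position 0.
Shift = 13.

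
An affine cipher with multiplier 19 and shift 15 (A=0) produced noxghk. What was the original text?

The inverse of 19 mod 26 is 11, since 19·11=209≡1. Apply D(y)=11·(y−15) mod 26:
n(13): 11·(13−15)=-22≡4 → e
o(14): 11·(14−15)=-11≡15 → p
x(23): 11·(23−15)=88≡10 → k
g(6): 11·(6−15)=-99≡5 → f
h(7): 11·(7−15)=-88≡16 → q
k(10): 11·(10−15)=-55≡23 → x

epkfqx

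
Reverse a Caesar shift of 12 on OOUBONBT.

CCIPCBPH

O(14): 14−12=2 → C
O(14): 14−12=2 → C
U(20): 20−12=8 → I
B(1): 1−12=-11≡15 → P
O(14): 14−12=2 → C
N(13): 13−12=1 → B
B(1): 1−12=-11≡15 → P
T(19): 19−12=7 → H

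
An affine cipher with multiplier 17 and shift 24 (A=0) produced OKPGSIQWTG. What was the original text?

EQBCSWYGPC

The inverse of 17 mod 26 is 23, since 17·23=391≡1. Apply D(y)=23·(y−24) mod 26:
O(14): 23·(14−24)=-230≡4 → E
K(10): 23·(10−24)=-322≡16 → Q
P(15): 23·(15−24)=-207≡1 → B
G(6): 23·(6−24)=-414≡2 → C
S(18): 23·(18−24)=-138≡18 → S
I(8): 23·(8−24)=-368≡22 → W
Q(16): 23·(16−24)=-184≡24 → Y
W(22): 23·(22−24)=-46≡6 → G
T(19): 23·(19−24)=-115≡15 → P
G(6): 23·(6−24)=-414≡2 → C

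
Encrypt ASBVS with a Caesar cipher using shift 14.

OGPJG

A(0): 0+14=14 → O
S(18): 18+14=32≡6 → G
B(1): 1+14=15 → P
V(21): 21+14=35≡9 → J
S(18): 18+14=32≡6 → G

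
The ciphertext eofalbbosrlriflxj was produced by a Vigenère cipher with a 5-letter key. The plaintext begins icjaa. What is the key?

Subtract each crib letter from the matching ciphertext letter (mod 26):
e(4)−i(8)=-4≡22 → w
o(14)−c(2)=12 → m
f(5)−j(9)=-4≡22 → w
a(0)−a(0)=0 → a
l(11)−a(0)=11 → l

wmwal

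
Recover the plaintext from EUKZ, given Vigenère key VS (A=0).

JCPH

Repeat the key across the ciphertext: VSVS
E(4)−V(21): -17≡9 → J
U(20)−S(18): 2 → C
K(10)−V(21): -11≡15 → P
Z(25)−S(18): 7 → H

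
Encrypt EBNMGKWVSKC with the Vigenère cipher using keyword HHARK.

Repeat the key across the message: HHARKHHARKH
E(4)+H(7): 11 → L
B(1)+H(7): 8 → I
N(13)+A(0): 13 → N
M(12)+R(17): 29≡3 → D
G(6)+K(10): 16 → Q
K(10)+H(7): 17 → R
W(22)+H(7): 29≡3 → D
V(21)+A(0): 21 → V
S(18)+R(17): 35≡9 → J
K(10)+K(10): 20 → U
C(2)+H(7): 9 → J

LINDQRDVJUJ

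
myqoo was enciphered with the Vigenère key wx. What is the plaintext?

qburs

Repeat the key across the ciphertext: wxwxw
m(12)−w(22): -10≡16 → q
y(24)−x(23): 1 → b
q(16)−w(22): -6≡20 → u
o(14)−x(23): -9≡17 → r
o(14)−w(22): -8≡18 → s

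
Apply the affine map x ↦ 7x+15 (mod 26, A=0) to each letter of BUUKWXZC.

WZZHNUID

B(1): 7·1+15=22 → W
U(20): 7·20+15=155≡25 → Z
U(20): 7·20+15=155≡25 → Z
K(10): 7·10+15=85≡7 → H
W(22): 7·22+15=169≡13 → N
X(23): 7·23+15=176≡20 → U
Z(25): 7·25+15=190≡8 → I
C(2): 7·2+15=29≡3 → D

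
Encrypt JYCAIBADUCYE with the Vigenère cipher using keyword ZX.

Repeat the key across the message: ZXZXZXZXZXZX
J(9)+Z(25): 34≡8 → I
Y(24)+X(23): 47≡21 → V
C(2)+Z(25): 27≡1 → B
A(0)+X(23): 23 → X
I(8)+Z(25): 33≡7 → H
B(1)+X(23): 24 → Y
A(0)+Z(25): 25 → Z
D(3)+X(23): 26≡0 → A
U(20)+Z(25): 45≡19 → T
C(2)+X(23): 25 → Z
Y(24)+Z(25): 49≡23 → X
E(4)+X(23): 27≡1 → B

IVBXHYZATZXB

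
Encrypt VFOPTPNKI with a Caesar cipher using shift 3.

V(21): 21+3=24 → Y
F(5): 5+3=8 → I
O(14): 14+3=17 → R
P(15): 15+3=18 → S
T(19): 19+3=22 → W
P(15): 15+3=18 → S
N(13): 13+3=16 → Q
K(10): 10+3=13 → N
I(8): 8+3=11 → L

YIRSWSQNL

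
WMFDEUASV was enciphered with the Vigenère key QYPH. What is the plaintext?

GOQWOWLLF

Repeat the key across the ciphertext: QYPHQYPHQ
W(22)−Q(16): 6 → G
M(12)−Y(24): -12≡14 → O
F(5)−P(15): -10≡16 → Q
D(3)−H(7): -4≡22 → W
E(4)−Q(16): -12≡14 → O
U(20)−Y(24): -4≡22 → W
A(0)−P(15): -15≡11 → L
S(18)−H(7): 11 → L
V(21)−Q(16): 5 → F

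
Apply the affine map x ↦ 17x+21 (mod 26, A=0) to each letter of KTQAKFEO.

JGHVJCLZ

K(10): 17·10+21=191≡9 → J
T(19): 17·19+21=344≡6 → G
Q(16): 17·16+21=293≡7 → H
A(0): 17·0+21=21 → V
K(10): 17·10+21=191≡9 → J
F(5): 17·5+21=106≡2 → C
E(4): 17·4+21=89≡11 → L
O(14): 17·14+21=259≡25 → Z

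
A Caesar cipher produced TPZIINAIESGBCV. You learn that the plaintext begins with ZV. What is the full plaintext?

From the crib: T(19)−Z(25)=-6≡20, so the shift is 20.
Subtract 20 from each ciphertext letter:
T(19): 19−20=-1≡25 → Z
P(15): 15−20=-5≡21 → V
Z(25): 25−20=5 → F
I(8): 8−20=-12≡14 → O
I(8): 8−20=-12≡14 → O
N(13): 13−20=-7≡19 → T
A(0): 0−20=-20≡6 → G
I(8): 8−20=-12≡14 → O
E(4): 4−20=-16≡10 → K
S(18): 18−20=-2≡24 → Y
G(6): 6−20=-14≡12 → M
B(1): 1−20=-19≡7 → H
C(2): 2−20=-18≡8 → I
V(21): 21−20=1 → B

ZVFOOTGOKYMHIB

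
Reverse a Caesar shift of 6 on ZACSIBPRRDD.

TUWMCVJLLXX

Z(25): 25−6=19 → T
A(0): 0−6=-6≡20 → U
C(2): 2−6=-4≡22 → W
S(18): 18−6=12 → M
I(8): 8−6=2 → C
B(1): 1−6=-5≡21 → V
P(15): 15−6=9 → J
R(17): 17−6=11 → L
R(17): 17−6=11 → L
D(3): 3−6=-3≡23 → X
D(3): 3−6=-3≡23 → X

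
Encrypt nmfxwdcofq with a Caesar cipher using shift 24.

n(13): 13+24=37≡11 → l
m(12): 12+24=36≡10 → k
f(5): 5+24=29≡3 → d
x(23): 23+24=47≡21 → v
w(22): 22+24=46≡20 → u
d(3): 3+24=27≡1 → b
c(2): 2+24=26≡0 → a
o(14): 14+24=38≡12 → m
f(5): 5+24=29≡3 → d
q(16): 16+24=40≡14 → o

lkdvubamdo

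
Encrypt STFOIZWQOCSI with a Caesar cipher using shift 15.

S(18): 18+15=33≡7 → H
T(19): 19+15=34≡8 → I
F(5): 5+15=20 → U
O(14): 14+15=29≡3 → D
I(8): 8+15=23 → X
Z(25): 25+15=40≡14 → O
W(22): 22+15=37≡11 → L
Q(16): 16+15=31≡5 → F
O(14): 14+15=29≡3 → D
C(2): 2+15=17 → R
S(18): 18+15=33≡7 → H
I(8): 8+15=23 → X

HIUDXOLFDRHX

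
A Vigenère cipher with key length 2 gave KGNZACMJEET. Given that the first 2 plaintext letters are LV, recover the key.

ZL

Subtract each crib letter from the matching ciphertext letter (mod 26):
K(10)−L(11)=-1≡25 → Z
G(6)−V(21)=-15≡11 → L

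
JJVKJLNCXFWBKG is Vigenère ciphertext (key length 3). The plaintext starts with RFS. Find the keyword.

Subtract each crib letter from the matching ciphertext letter (mod 26):
J(9)−R(17)=-8≡18 → S
J(9)−F(5)=4 → E
V(21)−S(18)=3 → D

SED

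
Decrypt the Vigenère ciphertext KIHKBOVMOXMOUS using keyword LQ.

ZSWUQYKWDHBYJC

Repeat the key across the ciphertext: LQLQLQLQLQLQLQ
K(10)−L(11): -1≡25 → Z
I(8)−Q(16): -8≡18 → S
H(7)−L(11): -4≡22 → W
K(10)−Q(16): -6≡20 → U
B(1)−L(11): -10≡16 → Q
O(14)−Q(16): -2≡24 → Y
V(21)−L(11): 10 → K
M(12)−Q(16): -4≡22 → W
O(14)−L(11): 3 → D
X(23)−Q(16): 7 → H
M(12)−L(11): 1 → B
O(14)−Q(16): -2≡24 → Y
U(20)−L(11): 9 → J
S(18)−Q(16): 2 → C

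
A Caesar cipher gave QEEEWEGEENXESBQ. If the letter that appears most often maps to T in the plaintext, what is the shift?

11

The most frequent ciphertext letter is E (appears 7 times).
E is position 4; T is position 19.
Shift = -15≡11.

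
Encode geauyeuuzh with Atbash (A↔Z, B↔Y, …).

tvzfbvffas

g(6) → t(19)
e(4) → v(21)
a(0) → z(25)
u(20) → f(5)
y(24) → b(1)
e(4) → v(21)
u(20) → f(5)
u(20) → f(5)
z(25) → a(0)
h(7) → s(18)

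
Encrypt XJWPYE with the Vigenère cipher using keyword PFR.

MONEDV

Repeat the key across the message: PFRPFR
X(23)+P(15): 38≡12 → M
J(9)+F(5): 14 → O
W(22)+R(17): 39≡13 → N
P(15)+P(15): 30≡4 → E
Y(24)+F(5): 29≡3 → D
E(4)+R(17): 21 → V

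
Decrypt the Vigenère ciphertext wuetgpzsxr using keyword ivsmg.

ozmhaheall

Repeat the key across the ciphertext: ivsmgivsmg
w(22)−i(8): 14 → o
u(20)−v(21): -1≡25 → z
e(4)−s(18): -14≡12 → m
t(19)−m(12): 7 → h
g(6)−g(6): 0 → a
p(15)−i(8): 7 → h
z(25)−v(21): 4 → e
s(18)−s(18): 0 → a
x(23)−m(12): 11 → l
r(17)−g(6): 11 → l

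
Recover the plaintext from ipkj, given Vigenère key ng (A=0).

vjxd

Repeat the key across the ciphertext: ngng
i(8)−n(13): -5≡21 → v
p(15)−g(6): 9 → j
k(10)−n(13): -3≡23 → x
j(9)−g(6): 3 → d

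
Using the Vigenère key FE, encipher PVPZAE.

Repeat the key across the message: FEFEFE
P(15)+F(5): 20 → U
V(21)+E(4): 25 → Z
P(15)+F(5): 20 → U
Z(25)+E(4): 29≡3 → D
A(0)+F(5): 5 → F
E(4)+E(4): 8 → I

UZUDFI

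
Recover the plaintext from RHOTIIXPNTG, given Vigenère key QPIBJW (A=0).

Repeat the key across the ciphertext: QPIBJWQPIBJ
R(17)−Q(16): 1 → B
H(7)−P(15): -8≡18 → S
O(14)−I(8): 6 → G
T(19)−B(1): 18 → S
I(8)−J(9): -1≡25 → Z
I(8)−W(22): -14≡12 → M
X(23)−Q(16): 7 → H
P(15)−P(15): 0 → A
N(13)−I(8): 5 → F
T(19)−B(1): 18 → S
G(6)−J(9): -3≡23 → X

BSGSZMHAFSX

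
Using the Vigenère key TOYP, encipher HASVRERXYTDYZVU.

Repeat the key across the message: TOYPTOYPTOYPTOY
H(7)+T(19): 26≡0 → A
A(0)+O(14): 14 → O
S(18)+Y(24): 42≡16 → Q
V(21)+P(15): 36≡10 → K
R(17)+T(19): 36≡10 → K
E(4)+O(14): 18 → S
R(17)+Y(24): 41≡15 → P
X(23)+P(15): 38≡12 → M
Y(24)+T(19): 43≡17 → R
T(19)+O(14): 33≡7 → H
D(3)+Y(24): 27≡1 → B
Y(24)+P(15): 39≡13 → N
Z(25)+T(19): 44≡18 → S
V(21)+O(14): 35≡9 → J
U(20)+Y(24): 44≡18 → S

AOQKKSPMRHBNSJS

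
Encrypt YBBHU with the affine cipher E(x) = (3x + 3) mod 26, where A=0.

XGGYL

Y(24): 3·24+3=75≡23 → X
B(1): 3·1+3=6 → G
B(1): 3·1+3=6 → G
H(7): 3·7+3=24 → Y
U(20): 3·20+3=63≡11 → L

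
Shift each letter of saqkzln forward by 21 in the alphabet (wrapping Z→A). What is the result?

nvlfugi

s(18): 18+21=39≡13 → n
a(0): 0+21=21 → v
q(16): 16+21=37≡11 → l
k(10): 10+21=31≡5 → f
z(25): 25+21=46≡20 → u
l(11): 11+21=32≡6 → g
n(13): 13+21=34≡8 → i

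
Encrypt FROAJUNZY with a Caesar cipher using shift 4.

JVSENYRDC

F(5): 5+4=9 → J
R(17): 17+4=21 → V
O(14): 14+4=18 → S
A(0): 0+4=4 → E
J(9): 9+4=13 → N
U(20): 20+4=24 → Y
N(13): 13+4=17 → R
Z(25): 25+4=29≡3 → D
Y(24): 24+4=28≡2 → C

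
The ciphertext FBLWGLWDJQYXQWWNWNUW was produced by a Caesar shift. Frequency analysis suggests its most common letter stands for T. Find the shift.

The most frequent ciphertext letter is W (appears 6 times).
W is position 22; T is position 19.
Shift = 3.

3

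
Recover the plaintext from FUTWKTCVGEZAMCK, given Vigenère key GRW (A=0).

ZDXQTXWEKYIEGLO

Repeat the key across the ciphertext: GRWGRWGRWGRWGRW
F(5)−G(6): -1≡25 → Z
U(20)−R(17): 3 → D
T(19)−W(22): -3≡23 → X
W(22)−G(6): 16 → Q
K(10)−R(17): -7≡19 → T
T(19)−W(22): -3≡23 → X
C(2)−G(6): -4≡22 → W
V(21)−R(17): 4 → E
G(6)−W(22): -16≡10 → K
E(4)−G(6): -2≡24 → Y
Z(25)−R(17): 8 → I
A(0)−W(22): -22≡4 → E
M(12)−G(6): 6 → G
C(2)−R(17): -15≡11 → L
K(10)−W(22): -12≡14 → O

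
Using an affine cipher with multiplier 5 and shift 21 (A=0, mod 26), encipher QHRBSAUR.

XECAHVRC

Q(16): 5·16+21=101≡23 → X
H(7): 5·7+21=56≡4 → E
R(17): 5·17+21=106≡2 → C
B(1): 5·1+21=26≡0 → A
S(18): 5·18+21=111≡7 → H
A(0): 5·0+21=21 → V
U(20): 5·20+21=121≡17 → R
R(17): 5·17+21=106≡2 → C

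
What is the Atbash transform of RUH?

R(17) → I(8)
U(20) → F(5)
H(7) → S(18)

IFS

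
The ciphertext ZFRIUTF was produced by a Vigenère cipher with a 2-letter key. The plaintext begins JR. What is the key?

Subtract each crib letter from the matching ciphertext letter (mod 26):
Z(25)−J(9)=16 → Q
F(5)−R(17)=-12≡14 → O

QO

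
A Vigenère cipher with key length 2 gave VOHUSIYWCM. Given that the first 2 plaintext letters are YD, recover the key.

Subtract each crib letter from the matching ciphertext letter (mod 26):
V(21)−Y(24)=-3≡23 → X
O(14)−D(3)=11 → L

XL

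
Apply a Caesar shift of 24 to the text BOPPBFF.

ZMNNZDD

B(1): 1+24=25 → Z
O(14): 14+24=38≡12 → M
P(15): 15+24=39≡13 → N
P(15): 15+24=39≡13 → N
B(1): 1+24=25 → Z
F(5): 5+24=29≡3 → D
F(5): 5+24=29≡3 → D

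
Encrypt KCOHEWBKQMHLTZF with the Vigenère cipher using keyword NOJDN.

Repeat the key across the message: NOJDNNOJDNNOJDN
K(10)+N(13): 23 → X
C(2)+O(14): 16 → Q
O(14)+J(9): 23 → X
H(7)+D(3): 10 → K
E(4)+N(13): 17 → R
W(22)+N(13): 35≡9 → J
B(1)+O(14): 15 → P
K(10)+J(9): 19 → T
Q(16)+D(3): 19 → T
M(12)+N(13): 25 → Z
H(7)+N(13): 20 → U
L(11)+O(14): 25 → Z
T(19)+J(9): 28≡2 → C
Z(25)+D(3): 28≡2 → C
F(5)+N(13): 18 → S

XQXKRJPTTZUZCCS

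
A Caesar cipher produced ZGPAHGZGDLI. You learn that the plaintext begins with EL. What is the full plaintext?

ELUFMLELIQN

From the crib: Z(25)−E(4)=21, so the shift is 21.
Subtract 21 from each ciphertext letter:
Z(25): 25−21=4 → E
G(6): 6−21=-15≡11 → L
P(15): 15−21=-6≡20 → U
A(0): 0−21=-21≡5 → F
H(7): 7−21=-14≡12 → M
G(6): 6−21=-15≡11 → L
Z(25): 25−21=4 → E
G(6): 6−21=-15≡11 → L
D(3): 3−21=-18≡8 → I
L(11): 11−21=-10≡16 → Q
I(8): 8−21=-13≡13 → N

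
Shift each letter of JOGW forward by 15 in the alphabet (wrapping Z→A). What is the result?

YDVL

J(9): 9+15=24 → Y
O(14): 14+15=29≡3 → D
G(6): 6+15=21 → V
W(22): 22+15=37≡11 → L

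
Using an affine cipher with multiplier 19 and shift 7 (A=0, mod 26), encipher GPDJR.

RGMWS

G(6): 19·6+7=121≡17 → R
P(15): 19·15+7=292≡6 → G
D(3): 19·3+7=64≡12 → M
J(9): 19·9+7=178≡22 → W
R(17): 19·17+7=330≡18 → S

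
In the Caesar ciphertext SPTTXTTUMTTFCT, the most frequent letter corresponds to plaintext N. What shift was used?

6

The most frequent ciphertext letter is T (appears 7 times).
T is position 19; N is position 13.
Shift = 6.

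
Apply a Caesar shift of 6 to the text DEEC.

D(3): 3+6=9 → J
E(4): 4+6=10 → K
E(4): 4+6=10 → K
C(2): 2+6=8 → I

JKKI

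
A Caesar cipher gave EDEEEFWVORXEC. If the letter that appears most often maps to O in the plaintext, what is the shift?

The most frequent ciphertext letter is E (appears 5 times).
E is position 4; O is position 14.
Shift = -10≡16.

16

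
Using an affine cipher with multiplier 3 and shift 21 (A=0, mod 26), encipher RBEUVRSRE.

R(17): 3·17+21=72≡20 → U
B(1): 3·1+21=24 → Y
E(4): 3·4+21=33≡7 → H
U(20): 3·20+21=81≡3 → D
V(21): 3·21+21=84≡6 → G
R(17): 3·17+21=72≡20 → U
S(18): 3·18+21=75≡23 → X
R(17): 3·17+21=72≡20 → U
E(4): 3·4+21=33≡7 → H

UYHDGUXUH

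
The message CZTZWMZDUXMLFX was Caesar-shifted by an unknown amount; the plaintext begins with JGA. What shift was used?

19

From the crib: C(2)−J(9)=-7≡19, so the shift is 19.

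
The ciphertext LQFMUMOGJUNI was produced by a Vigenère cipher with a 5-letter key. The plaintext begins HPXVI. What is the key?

EBIRM

Subtract each crib letter from the matching ciphertext letter (mod 26):
L(11)−H(7)=4 → E
Q(16)−P(15)=1 → B
F(5)−X(23)=-18≡8 → I
M(12)−V(21)=-9≡17 → R
U(20)−I(8)=12 → M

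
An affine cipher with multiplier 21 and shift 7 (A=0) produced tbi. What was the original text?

The inverse of 21 mod 26 is 5, since 21·5=105≡1. Apply D(y)=5·(y−7) mod 26:
t(19): 5·(19−7)=60≡8 → i
b(1): 5·(1−7)=-30≡22 → w
i(8): 5·(8−7)=5 → f

iwf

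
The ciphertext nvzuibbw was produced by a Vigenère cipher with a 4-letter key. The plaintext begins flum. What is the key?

ikfi

Subtract each crib letter from the matching ciphertext letter (mod 26):
n(13)−f(5)=8 → i
v(21)−l(11)=10 → k
z(25)−u(20)=5 → f
u(20)−m(12)=8 → i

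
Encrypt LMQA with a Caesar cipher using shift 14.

ZAEO

L(11): 11+14=25 → Z
M(12): 12+14=26≡0 → A
Q(16): 16+14=30≡4 → E
A(0): 0+14=14 → O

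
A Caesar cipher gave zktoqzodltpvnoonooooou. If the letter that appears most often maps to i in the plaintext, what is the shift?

6

The most frequent ciphertext letter is o (appears 9 times).
o is position 14; i is position 8.
Shift = 6.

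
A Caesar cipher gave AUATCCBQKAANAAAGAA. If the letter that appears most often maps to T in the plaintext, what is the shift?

The most frequent ciphertext letter is A (appears 9 times).
A is position 0; T is position 19.
Shift = -19≡7.

7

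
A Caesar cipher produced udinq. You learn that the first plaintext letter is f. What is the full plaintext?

fotyb

From the crib: u(20)−f(5)=15, so the shift is 15.
Subtract 15 from each ciphertext letter:
u(20): 20−15=5 → f
d(3): 3−15=-12≡14 → o
i(8): 8−15=-7≡19 → t
n(13): 13−15=-2≡24 → y
q(16): 16−15=1 → b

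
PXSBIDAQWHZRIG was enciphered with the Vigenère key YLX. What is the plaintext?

RMVDXGCFZJOUKV

Repeat the key across the ciphertext: YLXYLXYLXYLXYL
P(15)−Y(24): -9≡17 → R
X(23)−L(11): 12 → M
S(18)−X(23): -5≡21 → V
B(1)−Y(24): -23≡3 → D
I(8)−L(11): -3≡23 → X
D(3)−X(23): -20≡6 → G
A(0)−Y(24): -24≡2 → C
Q(16)−L(11): 5 → F
W(22)−X(23): -1≡25 → Z
H(7)−Y(24): -17≡9 → J
Z(25)−L(11): 14 → O
R(17)−X(23): -6≡20 → U
I(8)−Y(24): -16≡10 → K
G(6)−L(11): -5≡21 → V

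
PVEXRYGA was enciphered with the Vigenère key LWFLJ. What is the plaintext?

EZZMINKV

Repeat the key across the ciphertext: LWFLJLWF
P(15)−L(11): 4 → E
V(21)−W(22): -1≡25 → Z
E(4)−F(5): -1≡25 → Z
X(23)−L(11): 12 → M
R(17)−J(9): 8 → I
Y(24)−L(11): 13 → N
G(6)−W(22): -16≡10 → K
A(0)−F(5): -5≡21 → V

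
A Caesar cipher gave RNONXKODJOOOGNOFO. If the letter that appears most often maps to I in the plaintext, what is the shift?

6

The most frequent ciphertext letter is O (appears 7 times).
O is position 14; I is position 8.
Shift = 6.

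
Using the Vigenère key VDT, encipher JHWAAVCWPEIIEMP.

Repeat the key across the message: VDTVDTVDTVDTVDT
J(9)+V(21): 30≡4 → E
H(7)+D(3): 10 → K
W(22)+T(19): 41≡15 → P
A(0)+V(21): 21 → V
A(0)+D(3): 3 → D
V(21)+T(19): 40≡14 → O
C(2)+V(21): 23 → X
W(22)+D(3): 25 → Z
P(15)+T(19): 34≡8 → I
E(4)+V(21): 25 → Z
I(8)+D(3): 11 → L
I(8)+T(19): 27≡1 → B
E(4)+V(21): 25 → Z
M(12)+D(3): 15 → P
P(15)+T(19): 34≡8 → I

EKPVDOXZIZLBZPI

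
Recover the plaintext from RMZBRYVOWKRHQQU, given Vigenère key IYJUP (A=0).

JOQHCQXFCVJJHWF

Repeat the key across the ciphertext: IYJUPIYJUPIYJUP
R(17)−I(8): 9 → J
M(12)−Y(24): -12≡14 → O
Z(25)−J(9): 16 → Q
B(1)−U(20): -19≡7 → H
R(17)−P(15): 2 → C
Y(24)−I(8): 16 → Q
V(21)−Y(24): -3≡23 → X
O(14)−J(9): 5 → F
W(22)−U(20): 2 → C
K(10)−P(15): -5≡21 → V
R(17)−I(8): 9 → J
H(7)−Y(24): -17≡9 → J
Q(16)−J(9): 7 → H
Q(16)−U(20): -4≡22 → W
U(20)−P(15): 5 → F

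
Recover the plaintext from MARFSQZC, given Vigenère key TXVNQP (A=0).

TDWSCBGF

Repeat the key across the ciphertext: TXVNQPTX
M(12)−T(19): -7≡19 → T
A(0)−X(23): -23≡3 → D
R(17)−V(21): -4≡22 → W
F(5)−N(13): -8≡18 → S
S(18)−Q(16): 2 → C
Q(16)−P(15): 1 → B
Z(25)−T(19): 6 → G
C(2)−X(23): -21≡5 → F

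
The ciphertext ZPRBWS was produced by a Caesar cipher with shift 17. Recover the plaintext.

Z(25): 25−17=8 → I
P(15): 15−17=-2≡24 → Y
R(17): 17−17=0 → A
B(1): 1−17=-16≡10 → K
W(22): 22−17=5 → F
S(18): 18−17=1 → B

IYAKFB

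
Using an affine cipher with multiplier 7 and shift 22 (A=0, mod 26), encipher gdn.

mrj

g(6): 7·6+22=64≡12 → m
d(3): 7·3+22=43≡17 → r
n(13): 7·13+22=113≡9 → j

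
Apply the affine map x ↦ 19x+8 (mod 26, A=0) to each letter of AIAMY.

IEICW

A(0): 19·0+8=8 → I
I(8): 19·8+8=160≡4 → E
A(0): 19·0+8=8 → I
M(12): 19·12+8=236≡2 → C
Y(24): 19·24+8=464≡22 → W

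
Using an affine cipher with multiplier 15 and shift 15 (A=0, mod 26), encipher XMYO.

WNLR

X(23): 15·23+15=360≡22 → W
M(12): 15·12+15=195≡13 → N
Y(24): 15·24+15=375≡11 → L
O(14): 15·14+15=225≡17 → R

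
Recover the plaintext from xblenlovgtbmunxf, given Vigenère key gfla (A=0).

rwaehgdvaoqmoimf

Repeat the key across the ciphertext: gflagflagflagfla
x(23)−g(6): 17 → r
b(1)−f(5): -4≡22 → w
l(11)−l(11): 0 → a
e(4)−a(0): 4 → e
n(13)−g(6): 7 → h
l(11)−f(5): 6 → g
o(14)−l(11): 3 → d
v(21)−a(0): 21 → v
g(6)−g(6): 0 → a
t(19)−f(5): 14 → o
b(1)−l(11): -10≡16 → q
m(12)−a(0): 12 → m
u(20)−g(6): 14 → o
n(13)−f(5): 8 → i
x(23)−l(11): 12 → m
f(5)−a(0): 5 → f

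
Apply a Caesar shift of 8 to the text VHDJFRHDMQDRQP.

V(21): 21+8=29≡3 → D
H(7): 7+8=15 → P
D(3): 3+8=11 → L
J(9): 9+8=17 → R
F(5): 5+8=13 → N
R(17): 17+8=25 → Z
H(7): 7+8=15 → P
D(3): 3+8=11 → L
M(12): 12+8=20 → U
Q(16): 16+8=24 → Y
D(3): 3+8=11 → L
R(17): 17+8=25 → Z
Q(16): 16+8=24 → Y
P(15): 15+8=23 → X

DPLRNZPLUYLZYX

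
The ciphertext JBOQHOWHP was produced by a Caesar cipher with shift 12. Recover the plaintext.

J(9): 9−12=-3≡23 → X
B(1): 1−12=-11≡15 → P
O(14): 14−12=2 → C
Q(16): 16−12=4 → E
H(7): 7−12=-5≡21 → V
O(14): 14−12=2 → C
W(22): 22−12=10 → K
H(7): 7−12=-5≡21 → V
P(15): 15−12=3 → D

XPCEVCKVD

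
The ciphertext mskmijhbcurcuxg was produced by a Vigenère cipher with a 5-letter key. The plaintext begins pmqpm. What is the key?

xguxw

Subtract each crib letter from the matching ciphertext letter (mod 26):
m(12)−p(15)=-3≡23 → x
s(18)−m(12)=6 → g
k(10)−q(16)=-6≡20 → u
m(12)−p(15)=-3≡23 → x
i(8)−m(12)=-4≡22 → w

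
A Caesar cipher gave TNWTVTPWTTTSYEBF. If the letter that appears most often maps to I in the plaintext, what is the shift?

The most frequent ciphertext letter is T (appears 6 times).
T is position 19; I is position 8.
Shift = 11.

11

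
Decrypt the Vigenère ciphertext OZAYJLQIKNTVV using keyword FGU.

JTGTDRLCQINBQ

Repeat the key across the ciphertext: FGUFGUFGUFGUF
O(14)−F(5): 9 → J
Z(25)−G(6): 19 → T
A(0)−U(20): -20≡6 → G
Y(24)−F(5): 19 → T
J(9)−G(6): 3 → D
L(11)−U(20): -9≡17 → R
Q(16)−F(5): 11 → L
I(8)−G(6): 2 → C
K(10)−U(20): -10≡16 → Q
N(13)−F(5): 8 → I
T(19)−G(6): 13 → N
V(21)−U(20): 1 → B
V(21)−F(5): 16 → Q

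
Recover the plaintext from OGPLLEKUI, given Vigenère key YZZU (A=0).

QHQRNFLAK

Repeat the key across the ciphertext: YZZUYZZUY
O(14)−Y(24): -10≡16 → Q
G(6)−Z(25): -19≡7 → H
P(15)−Z(25): -10≡16 → Q
L(11)−U(20): -9≡17 → R
L(11)−Y(24): -13≡13 → N
E(4)−Z(25): -21≡5 → F
K(10)−Z(25): -15≡11 → L
U(20)−U(20): 0 → A
I(8)−Y(24): -16≡10 → K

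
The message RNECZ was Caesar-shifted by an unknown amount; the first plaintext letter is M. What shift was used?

From the crib: R(17)−M(12)=5, so the shift is 5.

5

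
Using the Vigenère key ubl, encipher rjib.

Repeat the key across the message: ublu
r(17)+u(20): 37≡11 → l
j(9)+b(1): 10 → k
i(8)+l(11): 19 → t
b(1)+u(20): 21 → v

lktv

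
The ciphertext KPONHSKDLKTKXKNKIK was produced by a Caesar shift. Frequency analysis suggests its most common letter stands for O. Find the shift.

22

The most frequent ciphertext letter is K (appears 7 times).
K is position 10; O is position 14.
Shift = -4≡22.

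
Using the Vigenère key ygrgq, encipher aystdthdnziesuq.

Repeat the key across the message: ygrgqygrgqygrgq
a(0)+y(24): 24 → y
y(24)+g(6): 30≡4 → e
s(18)+r(17): 35≡9 → j
t(19)+g(6): 25 → z
d(3)+q(16): 19 → t
t(19)+y(24): 43≡17 → r
h(7)+g(6): 13 → n
d(3)+r(17): 20 → u
n(13)+g(6): 19 → t
z(25)+q(16): 41≡15 → p
i(8)+y(24): 32≡6 → g
e(4)+g(6): 10 → k
s(18)+r(17): 35≡9 → j
u(20)+g(6): 26≡0 → a
q(16)+q(16): 32≡6 → g

yejztrnutpgkjag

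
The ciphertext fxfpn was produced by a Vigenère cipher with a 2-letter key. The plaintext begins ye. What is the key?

ht

Subtract each crib letter from the matching ciphertext letter (mod 26):
f(5)−y(24)=-19≡7 → h
x(23)−e(4)=19 → t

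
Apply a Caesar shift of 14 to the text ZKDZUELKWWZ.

NYRNISZYKKN

Z(25): 25+14=39≡13 → N
K(10): 10+14=24 → Y
D(3): 3+14=17 → R
Z(25): 25+14=39≡13 → N
U(20): 20+14=34≡8 → I
E(4): 4+14=18 → S
L(11): 11+14=25 → Z
K(10): 10+14=24 → Y
W(22): 22+14=36≡10 → K
W(22): 22+14=36≡10 → K
Z(25): 25+14=39≡13 → N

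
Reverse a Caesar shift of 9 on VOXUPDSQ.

MFOLGUJH

V(21): 21−9=12 → M
O(14): 14−9=5 → F
X(23): 23−9=14 → O
U(20): 20−9=11 → L
P(15): 15−9=6 → G
D(3): 3−9=-6≡20 → U
S(18): 18−9=9 → J
Q(16): 16−9=7 → H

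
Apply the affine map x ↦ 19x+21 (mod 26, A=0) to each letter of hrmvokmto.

h(7): 19·7+21=154≡24 → y
r(17): 19·17+21=344≡6 → g
m(12): 19·12+21=249≡15 → p
v(21): 19·21+21=420≡4 → e
o(14): 19·14+21=287≡1 → b
k(10): 19·10+21=211≡3 → d
m(12): 19·12+21=249≡15 → p
t(19): 19·19+21=382≡18 → s
o(14): 19·14+21=287≡1 → b

ygpebdpsb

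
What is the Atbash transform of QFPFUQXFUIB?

JUKUFJCUFRY

Q(16) → J(9)
F(5) → U(20)
P(15) → K(10)
F(5) → U(20)
U(20) → F(5)
Q(16) → J(9)
X(23) → C(2)
F(5) → U(20)
U(20) → F(5)
I(8) → R(17)
B(1) → Y(24)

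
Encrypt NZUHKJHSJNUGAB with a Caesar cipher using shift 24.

N(13): 13+24=37≡11 → L
Z(25): 25+24=49≡23 → X
U(20): 20+24=44≡18 → S
H(7): 7+24=31≡5 → F
K(10): 10+24=34≡8 → I
J(9): 9+24=33≡7 → H
H(7): 7+24=31≡5 → F
S(18): 18+24=42≡16 → Q
J(9): 9+24=33≡7 → H
N(13): 13+24=37≡11 → L
U(20): 20+24=44≡18 → S
G(6): 6+24=30≡4 → E
A(0): 0+24=24 → Y
B(1): 1+24=25 → Z

LXSFIHFQHLSEYZ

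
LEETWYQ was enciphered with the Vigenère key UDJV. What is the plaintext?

Repeat the key across the ciphertext: UDJVUDJ
L(11)−U(20): -9≡17 → R
E(4)−D(3): 1 → B
E(4)−J(9): -5≡21 → V
T(19)−V(21): -2≡24 → Y
W(22)−U(20): 2 → C
Y(24)−D(3): 21 → V
Q(16)−J(9): 7 → H

RBVYCVH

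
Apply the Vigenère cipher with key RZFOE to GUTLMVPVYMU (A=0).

XTYZQMOAMQL

Repeat the key across the message: RZFOERZFOER
G(6)+R(17): 23 → X
U(20)+Z(25): 45≡19 → T
T(19)+F(5): 24 → Y
L(11)+O(14): 25 → Z
M(12)+E(4): 16 → Q
V(21)+R(17): 38≡12 → M
P(15)+Z(25): 40≡14 → O
V(21)+F(5): 26≡0 → A
Y(24)+O(14): 38≡12 → M
M(12)+E(4): 16 → Q
U(20)+R(17): 37≡11 → L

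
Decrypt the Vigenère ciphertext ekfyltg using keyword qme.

Repeat the key across the ciphertext: qmeqmeq
e(4)−q(16): -12≡14 → o
k(10)−m(12): -2≡24 → y
f(5)−e(4): 1 → b
y(24)−q(16): 8 → i
l(11)−m(12): -1≡25 → z
t(19)−e(4): 15 → p
g(6)−q(16): -10≡16 → q

oybizpq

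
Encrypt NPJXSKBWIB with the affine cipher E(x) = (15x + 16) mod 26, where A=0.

DHVXAKFIGF

N(13): 15·13+16=211≡3 → D
P(15): 15·15+16=241≡7 → H
J(9): 15·9+16=151≡21 → V
X(23): 15·23+16=361≡23 → X
S(18): 15·18+16=286≡0 → A
K(10): 15·10+16=166≡10 → K
B(1): 15·1+16=31≡5 → F
W(22): 15·22+16=346≡8 → I
I(8): 15·8+16=136≡6 → G
B(1): 15·1+16=31≡5 → F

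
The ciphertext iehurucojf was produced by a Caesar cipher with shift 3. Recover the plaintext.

fberorzlgc

i(8): 8−3=5 → f
e(4): 4−3=1 → b
h(7): 7−3=4 → e
u(20): 20−3=17 → r
r(17): 17−3=14 → o
u(20): 20−3=17 → r
c(2): 2−3=-1≡25 → z
o(14): 14−3=11 → l
j(9): 9−3=6 → g
f(5): 5−3=2 → c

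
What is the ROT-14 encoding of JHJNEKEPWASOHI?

J(9): 9+14=23 → X
H(7): 7+14=21 → V
J(9): 9+14=23 → X
N(13): 13+14=27≡1 → B
E(4): 4+14=18 → S
K(10): 10+14=24 → Y
E(4): 4+14=18 → S
P(15): 15+14=29≡3 → D
W(22): 22+14=36≡10 → K
A(0): 0+14=14 → O
S(18): 18+14=32≡6 → G
O(14): 14+14=28≡2 → C
H(7): 7+14=21 → V
I(8): 8+14=22 → W

XVXBSYSDKOGCVW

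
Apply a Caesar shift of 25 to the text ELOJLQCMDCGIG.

E(4): 4+25=29≡3 → D
L(11): 11+25=36≡10 → K
O(14): 14+25=39≡13 → N
J(9): 9+25=34≡8 → I
L(11): 11+25=36≡10 → K
Q(16): 16+25=41≡15 → P
C(2): 2+25=27≡1 → B
M(12): 12+25=37≡11 → L
D(3): 3+25=28≡2 → C
C(2): 2+25=27≡1 → B
G(6): 6+25=31≡5 → F
I(8): 8+25=33≡7 → H
G(6): 6+25=31≡5 → F

DKNIKPBLCBFHF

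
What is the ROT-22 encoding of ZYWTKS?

Z(25): 25+22=47≡21 → V
Y(24): 24+22=46≡20 → U
W(22): 22+22=44≡18 → S
T(19): 19+22=41≡15 → P
K(10): 10+22=32≡6 → G
S(18): 18+22=40≡14 → O

VUSPGO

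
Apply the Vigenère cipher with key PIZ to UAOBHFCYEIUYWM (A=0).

JINQPERGDXCXLU

Repeat the key across the message: PIZPIZPIZPIZPI
U(20)+P(15): 35≡9 → J
A(0)+I(8): 8 → I
O(14)+Z(25): 39≡13 → N
B(1)+P(15): 16 → Q
H(7)+I(8): 15 → P
F(5)+Z(25): 30≡4 → E
C(2)+P(15): 17 → R
Y(24)+I(8): 32≡6 → G
E(4)+Z(25): 29≡3 → D
I(8)+P(15): 23 → X
U(20)+I(8): 28≡2 → C
Y(24)+Z(25): 49≡23 → X
W(22)+P(15): 37≡11 → L
M(12)+I(8): 20 → U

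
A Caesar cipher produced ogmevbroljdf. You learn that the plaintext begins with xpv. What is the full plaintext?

xpvnekaxusmo

From the crib: o(14)−x(23)=-9≡17, so the shift is 17.
Subtract 17 from each ciphertext letter:
o(14): 14−17=-3≡23 → x
g(6): 6−17=-11≡15 → p
m(12): 12−17=-5≡21 → v
e(4): 4−17=-13≡13 → n
v(21): 21−17=4 → e
b(1): 1−17=-16≡10 → k
r(17): 17−17=0 → a
o(14): 14−17=-3≡23 → x
l(11): 11−17=-6≡20 → u
j(9): 9−17=-8≡18 → s
d(3): 3−17=-14≡12 → m
f(5): 5−17=-12≡14 → o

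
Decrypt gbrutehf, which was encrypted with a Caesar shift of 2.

ezpsrcfd

g(6): 6−2=4 → e
b(1): 1−2=-1≡25 → z
r(17): 17−2=15 → p
u(20): 20−2=18 → s
t(19): 19−2=17 → r
e(4): 4−2=2 → c
h(7): 7−2=5 → f
f(5): 5−2=3 → d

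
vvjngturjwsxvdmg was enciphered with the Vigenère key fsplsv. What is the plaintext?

qducoypzulacqlxv

Repeat the key across the ciphertext: fsplsvfsplsvfspl
v(21)−f(5): 16 → q
v(21)−s(18): 3 → d
j(9)−p(15): -6≡20 → u
n(13)−l(11): 2 → c
g(6)−s(18): -12≡14 → o
t(19)−v(21): -2≡24 → y
u(20)−f(5): 15 → p
r(17)−s(18): -1≡25 → z
j(9)−p(15): -6≡20 → u
w(22)−l(11): 11 → l
s(18)−s(18): 0 → a
x(23)−v(21): 2 → c
v(21)−f(5): 16 → q
d(3)−s(18): -15≡11 → l
m(12)−p(15): -3≡23 → x
g(6)−l(11): -5≡21 → v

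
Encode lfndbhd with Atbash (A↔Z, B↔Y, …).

oumwysw

l(11) → o(14)
f(5) → u(20)
n(13) → m(12)
d(3) → w(22)
b(1) → y(24)
h(7) → s(18)
d(3) → w(22)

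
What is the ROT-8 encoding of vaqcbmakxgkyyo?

diykjuisfosggw

v(21): 21+8=29≡3 → d
a(0): 0+8=8 → i
q(16): 16+8=24 → y
c(2): 2+8=10 → k
b(1): 1+8=9 → j
m(12): 12+8=20 → u
a(0): 0+8=8 → i
k(10): 10+8=18 → s
x(23): 23+8=31≡5 → f
g(6): 6+8=14 → o
k(10): 10+8=18 → s
y(24): 24+8=32≡6 → g
y(24): 24+8=32≡6 → g
o(14): 14+8=22 → w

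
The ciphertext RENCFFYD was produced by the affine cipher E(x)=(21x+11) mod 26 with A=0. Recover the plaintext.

The inverse of 21 mod 26 is 5, since 21·5=105≡1. Apply D(y)=5·(y−11) mod 26:
R(17): 5·(17−11)=30≡4 → E
E(4): 5·(4−11)=-35≡17 → R
N(13): 5·(13−11)=10 → K
C(2): 5·(2−11)=-45≡7 → H
F(5): 5·(5−11)=-30≡22 → W
F(5): 5·(5−11)=-30≡22 → W
Y(24): 5·(24−11)=65≡13 → N
D(3): 5·(3−11)=-40≡12 → M

ERKHWWNM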